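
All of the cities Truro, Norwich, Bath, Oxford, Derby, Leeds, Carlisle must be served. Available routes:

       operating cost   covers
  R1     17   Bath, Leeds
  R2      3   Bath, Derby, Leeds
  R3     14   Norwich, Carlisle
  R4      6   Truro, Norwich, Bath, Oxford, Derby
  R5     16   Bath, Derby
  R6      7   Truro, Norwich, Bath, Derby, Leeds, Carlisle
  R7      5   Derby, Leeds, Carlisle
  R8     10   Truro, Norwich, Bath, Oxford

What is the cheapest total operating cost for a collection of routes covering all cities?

11

R4, R7 cover every city at operating cost 6 + 5 = 11.
Any cover uses at least 2 routes; among all covering selections none totals below 11.
Greedy by coverage-per-operating cost would pick R2, R4, R7 for 14 — worse than the optimum 11.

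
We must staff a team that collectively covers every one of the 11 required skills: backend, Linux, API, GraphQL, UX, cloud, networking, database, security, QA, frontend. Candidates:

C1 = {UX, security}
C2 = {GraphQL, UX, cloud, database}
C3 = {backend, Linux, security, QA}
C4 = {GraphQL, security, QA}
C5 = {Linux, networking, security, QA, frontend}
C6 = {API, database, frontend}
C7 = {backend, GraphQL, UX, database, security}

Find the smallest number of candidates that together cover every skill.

4

C2, C3, C5, C6 together cover {backend, Linux, API, GraphQL, UX, cloud, networking, database, security, QA, frontend} — every skill.
No 3 of the 7 candidates cover everything (all 35 triples fall short), so 4 is minimum.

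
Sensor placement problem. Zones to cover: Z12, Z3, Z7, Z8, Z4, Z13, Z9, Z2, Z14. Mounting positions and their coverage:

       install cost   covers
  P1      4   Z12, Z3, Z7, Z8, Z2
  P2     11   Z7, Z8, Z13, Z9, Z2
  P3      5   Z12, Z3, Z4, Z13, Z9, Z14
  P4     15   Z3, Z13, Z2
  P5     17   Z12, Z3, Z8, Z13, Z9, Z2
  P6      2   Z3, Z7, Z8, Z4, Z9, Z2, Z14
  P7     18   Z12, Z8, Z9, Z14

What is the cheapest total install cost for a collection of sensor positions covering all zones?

7

P3, P6 cover every zone at install cost 5 + 2 = 7.
Any cover uses at least 2 sensor positions; among all covering selections none totals below 7.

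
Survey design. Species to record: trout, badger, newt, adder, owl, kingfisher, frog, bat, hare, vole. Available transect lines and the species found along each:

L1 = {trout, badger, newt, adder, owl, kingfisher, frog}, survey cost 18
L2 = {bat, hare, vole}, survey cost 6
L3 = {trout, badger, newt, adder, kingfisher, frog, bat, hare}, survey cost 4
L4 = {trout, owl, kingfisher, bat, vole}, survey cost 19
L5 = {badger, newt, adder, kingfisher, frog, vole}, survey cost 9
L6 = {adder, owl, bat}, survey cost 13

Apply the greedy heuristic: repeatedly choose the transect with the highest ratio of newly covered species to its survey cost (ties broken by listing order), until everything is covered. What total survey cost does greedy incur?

Pick 1: L3 adds 8 new (trout, badger, newt, adder, kingfisher, frog, bat, hare) at survey cost 4 (ratio 8/4).
Pick 2: L2 adds 1 new (vole) at survey cost 6 (ratio 1/6).
Pick 3: L6 adds 1 new (owl) at survey cost 13 (ratio 1/13).
Greedy total survey cost: 4 + 6 + 13 = 23.

23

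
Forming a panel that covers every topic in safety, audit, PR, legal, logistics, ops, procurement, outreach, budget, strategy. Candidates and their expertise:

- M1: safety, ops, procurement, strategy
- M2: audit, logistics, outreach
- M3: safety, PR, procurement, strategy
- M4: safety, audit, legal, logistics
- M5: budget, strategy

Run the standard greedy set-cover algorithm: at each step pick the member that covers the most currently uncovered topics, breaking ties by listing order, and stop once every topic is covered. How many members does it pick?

Pick 1: M1 covers 4 new topics (safety, ops, procurement, strategy).
Pick 2: M2 covers 3 new topics (audit, logistics, outreach).
Pick 3: M3 covers 1 new topics (PR).
Pick 4: M4 covers 1 new topics (legal).
Pick 5: M5 covers 1 new topics (budget).
Greedy uses 5 members.

5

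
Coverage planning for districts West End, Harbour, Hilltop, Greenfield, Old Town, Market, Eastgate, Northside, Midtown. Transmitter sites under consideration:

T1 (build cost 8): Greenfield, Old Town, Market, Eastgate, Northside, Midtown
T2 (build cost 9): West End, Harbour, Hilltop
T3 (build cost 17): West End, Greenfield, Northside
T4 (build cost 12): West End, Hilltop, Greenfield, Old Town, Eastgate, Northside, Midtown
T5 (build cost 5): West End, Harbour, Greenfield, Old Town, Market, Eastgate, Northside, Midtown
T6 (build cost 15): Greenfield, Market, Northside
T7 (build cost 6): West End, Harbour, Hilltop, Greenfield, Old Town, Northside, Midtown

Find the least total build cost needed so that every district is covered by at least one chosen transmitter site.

T5, T7 cover every district at build cost 5 + 6 = 11.
Any cover uses at least 2 transmitter sites; among all covering selections none totals below 11.

11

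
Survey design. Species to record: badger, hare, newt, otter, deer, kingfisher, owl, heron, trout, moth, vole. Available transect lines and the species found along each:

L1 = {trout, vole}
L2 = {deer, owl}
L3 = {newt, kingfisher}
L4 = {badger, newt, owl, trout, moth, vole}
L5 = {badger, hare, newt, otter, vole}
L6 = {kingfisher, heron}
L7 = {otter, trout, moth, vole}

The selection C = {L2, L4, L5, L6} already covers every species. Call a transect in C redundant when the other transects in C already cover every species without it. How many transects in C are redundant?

Drop L2: deer uncovered — not redundant.
Drop L4: trout, moth uncovered — not redundant.
Drop L5: hare, otter uncovered — not redundant.
Drop L6: kingfisher, heron uncovered — not redundant.
None of the transects in C is redundant.

0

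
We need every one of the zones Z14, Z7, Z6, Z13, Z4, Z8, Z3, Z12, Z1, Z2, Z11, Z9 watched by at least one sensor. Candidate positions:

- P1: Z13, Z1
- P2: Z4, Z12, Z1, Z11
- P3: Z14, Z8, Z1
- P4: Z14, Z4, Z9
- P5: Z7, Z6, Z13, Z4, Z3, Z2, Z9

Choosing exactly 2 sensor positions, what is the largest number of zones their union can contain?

10

Choosing P2, P5 covers {Z7, Z6, Z13, Z4, Z3, Z12, Z1, Z2, Z11, Z9} — 10 zones.
No choice of 2 sensor positions does better; here Z14, Z8 are left uncovered.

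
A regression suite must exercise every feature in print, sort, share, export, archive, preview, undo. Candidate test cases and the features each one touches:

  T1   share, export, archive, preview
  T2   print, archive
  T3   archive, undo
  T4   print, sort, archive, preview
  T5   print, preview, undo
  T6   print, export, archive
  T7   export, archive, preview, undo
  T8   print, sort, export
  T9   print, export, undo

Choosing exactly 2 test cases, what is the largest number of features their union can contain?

Choosing T1, T4 covers {print, sort, share, export, archive, preview} — 6 features.
No choice of 2 test cases does better; here undo is left uncovered.

6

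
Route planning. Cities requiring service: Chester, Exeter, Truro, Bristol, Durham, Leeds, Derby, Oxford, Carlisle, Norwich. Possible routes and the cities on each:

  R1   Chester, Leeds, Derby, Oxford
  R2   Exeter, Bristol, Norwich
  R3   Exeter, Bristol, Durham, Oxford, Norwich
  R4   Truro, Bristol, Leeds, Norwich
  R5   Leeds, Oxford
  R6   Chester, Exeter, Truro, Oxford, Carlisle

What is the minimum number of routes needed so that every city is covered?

R1, R3, R6 together cover {Chester, Exeter, Truro, Bristol, Durham, Leeds, Derby, Oxford, Carlisle, Norwich} — every city.
No 2 of the 6 routes cover everything (all 15 pairs fall short), so 3 is minimum.

3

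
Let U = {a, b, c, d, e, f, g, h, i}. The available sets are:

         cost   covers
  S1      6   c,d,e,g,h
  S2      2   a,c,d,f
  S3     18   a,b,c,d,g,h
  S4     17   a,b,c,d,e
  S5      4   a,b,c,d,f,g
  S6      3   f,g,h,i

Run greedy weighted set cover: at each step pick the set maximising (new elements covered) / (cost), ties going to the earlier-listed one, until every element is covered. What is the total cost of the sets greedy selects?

Pick 1: S2 adds 4 new (a, c, d, f) at cost 2 (ratio 4/2).
Pick 2: S6 adds 3 new (g, h, i) at cost 3 (ratio 3/3).
Pick 3: S5 adds 1 new (b) at cost 4 (ratio 1/4).
Pick 4: S1 adds 1 new (e) at cost 6 (ratio 1/6).
Greedy total cost: 2 + 3 + 4 + 6 = 15. (The true optimum is 13, so greedy overshoots here.)

15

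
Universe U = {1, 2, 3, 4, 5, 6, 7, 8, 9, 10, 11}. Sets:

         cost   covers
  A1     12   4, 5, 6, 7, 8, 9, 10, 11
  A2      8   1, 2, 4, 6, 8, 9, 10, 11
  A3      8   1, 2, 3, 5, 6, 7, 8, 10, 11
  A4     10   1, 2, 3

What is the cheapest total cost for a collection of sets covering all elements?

16

A2, A3 cover every element at cost 8 + 8 = 16.
Any cover uses at least 2 sets; among all covering selections none totals below 16.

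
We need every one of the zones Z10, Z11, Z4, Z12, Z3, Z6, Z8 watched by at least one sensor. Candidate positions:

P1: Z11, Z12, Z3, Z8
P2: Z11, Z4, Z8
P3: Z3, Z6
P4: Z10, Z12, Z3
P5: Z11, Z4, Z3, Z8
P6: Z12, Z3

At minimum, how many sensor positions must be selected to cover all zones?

P2, P3, P4 together cover {Z10, Z11, Z4, Z12, Z3, Z6, Z8} — every zone.
No 2 of the 6 sensor positions cover everything (all 15 pairs fall short), so 3 is minimum.
Greedy (largest uncovered first) would take P1, P2, P3, P4 — 4 sensor positions — but 3 suffice.

3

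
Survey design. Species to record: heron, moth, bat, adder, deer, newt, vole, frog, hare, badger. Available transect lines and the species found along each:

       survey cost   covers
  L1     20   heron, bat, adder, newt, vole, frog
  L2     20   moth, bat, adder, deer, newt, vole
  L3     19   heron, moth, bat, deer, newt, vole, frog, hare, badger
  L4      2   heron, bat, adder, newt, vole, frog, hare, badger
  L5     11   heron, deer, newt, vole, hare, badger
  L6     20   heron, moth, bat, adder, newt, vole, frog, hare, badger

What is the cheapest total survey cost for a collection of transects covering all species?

21

L3, L4 cover every species at survey cost 19 + 2 = 21.
Any cover uses at least 2 transects; among all covering selections none totals below 21.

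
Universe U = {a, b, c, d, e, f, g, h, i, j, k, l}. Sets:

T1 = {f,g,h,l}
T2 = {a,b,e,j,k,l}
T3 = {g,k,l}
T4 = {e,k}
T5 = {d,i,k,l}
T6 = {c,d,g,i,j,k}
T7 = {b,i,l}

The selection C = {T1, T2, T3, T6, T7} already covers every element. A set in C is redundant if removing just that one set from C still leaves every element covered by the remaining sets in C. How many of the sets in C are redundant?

Drop T1: f, h uncovered — not redundant.
Drop T2: a, e uncovered — not redundant.
Drop T3: the rest still cover every element — redundant.
Drop T6: c, d uncovered — not redundant.
Drop T7: the rest still cover every element — redundant.
2 redundant: T3, T7.

2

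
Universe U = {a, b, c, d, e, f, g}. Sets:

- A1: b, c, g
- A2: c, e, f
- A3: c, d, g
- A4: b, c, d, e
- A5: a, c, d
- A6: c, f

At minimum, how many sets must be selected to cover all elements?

A1, A2, A5 together cover {a, b, c, d, e, f, g} — every element.
No 2 of the 6 sets cover everything (all 15 pairs fall short), so 3 is minimum.
Greedy (largest uncovered first) would take A4, A1, A2, A5 — 4 sets — but 3 suffice.

3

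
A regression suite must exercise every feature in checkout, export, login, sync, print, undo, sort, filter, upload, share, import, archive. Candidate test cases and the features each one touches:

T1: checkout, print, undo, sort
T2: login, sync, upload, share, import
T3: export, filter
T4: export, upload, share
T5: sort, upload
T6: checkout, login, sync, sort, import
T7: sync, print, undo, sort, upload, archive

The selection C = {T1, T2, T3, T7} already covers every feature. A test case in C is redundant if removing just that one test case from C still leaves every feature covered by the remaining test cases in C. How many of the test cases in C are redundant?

0

Drop T1: checkout uncovered — not redundant.
Drop T2: login, share, import uncovered — not redundant.
Drop T3: export, filter uncovered — not redundant.
Drop T7: archive uncovered — not redundant.
None of the test cases in C is redundant.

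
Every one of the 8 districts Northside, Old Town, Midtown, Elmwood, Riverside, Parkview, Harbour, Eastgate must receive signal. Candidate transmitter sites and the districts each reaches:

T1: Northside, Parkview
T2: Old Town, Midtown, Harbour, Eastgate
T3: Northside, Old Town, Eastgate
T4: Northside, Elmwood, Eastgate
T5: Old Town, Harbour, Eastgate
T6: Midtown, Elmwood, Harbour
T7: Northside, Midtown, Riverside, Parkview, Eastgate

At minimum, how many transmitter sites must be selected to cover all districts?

T2, T4, T7 together cover {Northside, Old Town, Midtown, Elmwood, Riverside, Parkview, Harbour, Eastgate} — every district.
No 2 of the 7 transmitter sites cover everything (all 21 pairs fall short), so 3 is minimum.

3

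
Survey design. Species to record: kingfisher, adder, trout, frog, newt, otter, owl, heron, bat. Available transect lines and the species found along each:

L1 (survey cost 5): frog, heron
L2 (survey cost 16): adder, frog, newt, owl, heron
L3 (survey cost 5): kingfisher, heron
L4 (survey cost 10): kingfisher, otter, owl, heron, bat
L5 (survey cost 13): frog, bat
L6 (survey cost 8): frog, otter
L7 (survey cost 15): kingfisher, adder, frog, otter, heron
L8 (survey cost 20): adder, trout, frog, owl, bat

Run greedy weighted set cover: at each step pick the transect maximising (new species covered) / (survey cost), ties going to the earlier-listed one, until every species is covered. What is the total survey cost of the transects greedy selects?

51

Pick 1: L4 adds 5 new (kingfisher, otter, owl, heron, bat) at survey cost 10 (ratio 5/10).
Pick 2: L1 adds 1 new (frog) at survey cost 5 (ratio 1/5).
Pick 3: L2 adds 2 new (adder, newt) at survey cost 16 (ratio 2/16).
Pick 4: L8 adds 1 new (trout) at survey cost 20 (ratio 1/20).
Greedy total survey cost: 10 + 5 + 16 + 20 = 51. (The true optimum is 46, so greedy overshoots here.)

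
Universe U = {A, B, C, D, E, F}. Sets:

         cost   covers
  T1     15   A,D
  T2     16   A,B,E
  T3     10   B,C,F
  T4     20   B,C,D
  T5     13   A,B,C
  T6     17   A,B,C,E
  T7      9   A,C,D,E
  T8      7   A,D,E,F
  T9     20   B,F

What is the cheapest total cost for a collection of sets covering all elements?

17

T3, T8 cover every element at cost 10 + 7 = 17.
Any cover uses at least 2 sets; among all covering selections none totals below 17.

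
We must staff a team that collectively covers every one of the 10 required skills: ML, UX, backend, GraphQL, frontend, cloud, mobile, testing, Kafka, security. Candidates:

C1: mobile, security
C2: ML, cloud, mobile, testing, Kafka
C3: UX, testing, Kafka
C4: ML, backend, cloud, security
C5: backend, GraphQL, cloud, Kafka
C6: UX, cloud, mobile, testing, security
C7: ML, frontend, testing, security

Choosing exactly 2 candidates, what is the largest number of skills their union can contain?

8

Choosing C5, C6 covers {UX, backend, GraphQL, cloud, mobile, testing, Kafka, security} — 8 skills.
No choice of 2 candidates does better; here ML, frontend are left uncovered.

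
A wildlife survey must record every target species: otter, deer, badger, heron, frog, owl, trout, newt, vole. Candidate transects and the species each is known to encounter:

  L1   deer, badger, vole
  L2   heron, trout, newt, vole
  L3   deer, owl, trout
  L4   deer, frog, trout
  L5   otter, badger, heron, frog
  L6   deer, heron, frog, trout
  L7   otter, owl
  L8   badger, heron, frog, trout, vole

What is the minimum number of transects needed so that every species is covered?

3

L2, L3, L5 together cover {otter, deer, badger, heron, frog, owl, trout, newt, vole} — every species.
No 2 of the 8 transects cover everything (all 28 pairs fall short), so 3 is minimum.
Greedy (largest uncovered first) would take L8, L3, L2, L5 — 4 transects — but 3 suffice.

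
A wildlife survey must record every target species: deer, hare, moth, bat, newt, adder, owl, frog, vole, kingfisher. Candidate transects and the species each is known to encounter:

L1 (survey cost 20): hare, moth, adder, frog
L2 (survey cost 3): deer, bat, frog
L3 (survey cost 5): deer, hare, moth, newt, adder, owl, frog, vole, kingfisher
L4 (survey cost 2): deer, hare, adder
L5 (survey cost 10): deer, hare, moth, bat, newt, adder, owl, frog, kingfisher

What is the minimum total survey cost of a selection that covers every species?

L2, L3 cover every species at survey cost 3 + 5 = 8.
Any cover uses at least 2 transects; among all covering selections none totals below 8.

8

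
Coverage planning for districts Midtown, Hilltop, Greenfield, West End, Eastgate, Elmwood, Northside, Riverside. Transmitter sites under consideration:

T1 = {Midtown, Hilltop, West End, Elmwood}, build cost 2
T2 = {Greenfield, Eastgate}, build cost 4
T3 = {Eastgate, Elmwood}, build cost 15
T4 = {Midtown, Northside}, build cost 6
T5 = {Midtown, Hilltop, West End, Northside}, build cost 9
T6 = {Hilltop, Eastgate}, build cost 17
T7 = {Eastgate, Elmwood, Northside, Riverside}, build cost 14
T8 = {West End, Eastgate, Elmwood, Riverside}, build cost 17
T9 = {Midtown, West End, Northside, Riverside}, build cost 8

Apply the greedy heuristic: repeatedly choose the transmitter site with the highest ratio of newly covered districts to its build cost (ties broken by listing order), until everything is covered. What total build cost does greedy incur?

Pick 1: T1 adds 4 new (Midtown, Hilltop, West End, Elmwood) at build cost 2 (ratio 4/2).
Pick 2: T2 adds 2 new (Greenfield, Eastgate) at build cost 4 (ratio 2/4).
Pick 3: T9 adds 2 new (Northside, Riverside) at build cost 8 (ratio 2/8).
Greedy total build cost: 2 + 4 + 8 = 14.

14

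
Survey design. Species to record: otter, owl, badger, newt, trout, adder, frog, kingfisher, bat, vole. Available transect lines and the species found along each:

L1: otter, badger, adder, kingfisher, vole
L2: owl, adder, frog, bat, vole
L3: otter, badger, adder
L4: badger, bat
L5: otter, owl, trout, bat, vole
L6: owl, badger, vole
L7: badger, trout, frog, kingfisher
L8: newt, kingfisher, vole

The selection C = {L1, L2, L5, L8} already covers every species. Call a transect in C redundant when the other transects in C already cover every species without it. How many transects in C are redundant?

Drop L1: badger uncovered — not redundant.
Drop L2: frog uncovered — not redundant.
Drop L5: trout uncovered — not redundant.
Drop L8: newt uncovered — not redundant.
None of the transects in C is redundant.

0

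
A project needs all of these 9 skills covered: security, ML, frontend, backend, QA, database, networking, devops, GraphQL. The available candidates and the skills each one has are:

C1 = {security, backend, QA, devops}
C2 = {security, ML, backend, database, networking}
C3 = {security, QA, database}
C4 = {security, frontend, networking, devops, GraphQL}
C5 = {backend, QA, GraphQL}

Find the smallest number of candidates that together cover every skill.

C1, C2, C4 together cover {security, ML, frontend, backend, QA, database, networking, devops, GraphQL} — every skill.
No 2 of the 5 candidates cover everything (all 10 pairs fall short), so 3 is minimum.

3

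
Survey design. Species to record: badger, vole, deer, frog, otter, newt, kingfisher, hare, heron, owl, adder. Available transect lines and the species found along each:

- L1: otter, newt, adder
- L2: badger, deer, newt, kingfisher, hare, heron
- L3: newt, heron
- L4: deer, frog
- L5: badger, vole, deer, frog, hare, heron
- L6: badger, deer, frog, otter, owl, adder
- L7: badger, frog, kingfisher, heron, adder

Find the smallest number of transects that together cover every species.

3

L2, L5, L6 together cover {badger, vole, deer, frog, otter, newt, kingfisher, hare, heron, owl, adder} — every species.
No 2 of the 7 transects cover everything (all 21 pairs fall short), so 3 is minimum.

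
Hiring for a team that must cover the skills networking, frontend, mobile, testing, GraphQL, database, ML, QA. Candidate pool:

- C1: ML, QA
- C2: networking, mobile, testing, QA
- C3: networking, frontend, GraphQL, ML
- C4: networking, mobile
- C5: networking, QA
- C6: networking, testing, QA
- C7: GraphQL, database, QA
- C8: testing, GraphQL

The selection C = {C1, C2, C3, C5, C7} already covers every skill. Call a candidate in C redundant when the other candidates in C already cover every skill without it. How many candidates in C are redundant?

2

Drop C1: the rest still cover every skill — redundant.
Drop C2: mobile, testing uncovered — not redundant.
Drop C3: frontend uncovered — not redundant.
Drop C5: the rest still cover every skill — redundant.
Drop C7: database uncovered — not redundant.
2 redundant: C1, C5.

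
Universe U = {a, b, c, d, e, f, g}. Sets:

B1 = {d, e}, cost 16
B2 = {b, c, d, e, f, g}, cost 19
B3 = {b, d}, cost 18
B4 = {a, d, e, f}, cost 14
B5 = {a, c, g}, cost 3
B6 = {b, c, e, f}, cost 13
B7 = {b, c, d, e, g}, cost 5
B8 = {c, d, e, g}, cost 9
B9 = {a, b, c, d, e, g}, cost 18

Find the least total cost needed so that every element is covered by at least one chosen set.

19

B4, B7 cover every element at cost 14 + 5 = 19.
Any cover uses at least 2 sets; among all covering selections none totals below 19.
Greedy by coverage-per-cost would pick B5, B7, B6 for 21 — worse than the optimum 19.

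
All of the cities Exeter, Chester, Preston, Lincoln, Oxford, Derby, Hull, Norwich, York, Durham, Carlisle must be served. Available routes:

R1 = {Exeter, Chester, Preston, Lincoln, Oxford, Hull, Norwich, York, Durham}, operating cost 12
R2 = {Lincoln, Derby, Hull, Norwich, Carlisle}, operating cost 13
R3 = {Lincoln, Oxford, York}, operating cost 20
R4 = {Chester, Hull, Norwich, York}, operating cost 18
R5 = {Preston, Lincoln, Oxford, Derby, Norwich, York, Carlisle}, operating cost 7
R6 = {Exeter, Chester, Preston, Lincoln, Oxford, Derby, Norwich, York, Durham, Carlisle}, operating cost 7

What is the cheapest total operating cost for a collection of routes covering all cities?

19

R1, R5 cover every city at operating cost 12 + 7 = 19.
Any cover uses at least 2 routes; among all covering selections none totals below 19.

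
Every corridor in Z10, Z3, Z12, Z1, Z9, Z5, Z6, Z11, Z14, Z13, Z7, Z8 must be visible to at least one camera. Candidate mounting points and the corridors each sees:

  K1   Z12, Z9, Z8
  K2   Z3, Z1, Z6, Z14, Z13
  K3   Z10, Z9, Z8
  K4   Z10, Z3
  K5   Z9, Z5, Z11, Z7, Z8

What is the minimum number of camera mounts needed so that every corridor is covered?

K1, K2, K3, K5 together cover {Z10, Z3, Z12, Z1, Z9, Z5, Z6, Z11, Z14, Z13, Z7, Z8} — every corridor.
No 3 of the 5 camera mounts cover everything (all 10 triples fall short), so 4 is minimum.

4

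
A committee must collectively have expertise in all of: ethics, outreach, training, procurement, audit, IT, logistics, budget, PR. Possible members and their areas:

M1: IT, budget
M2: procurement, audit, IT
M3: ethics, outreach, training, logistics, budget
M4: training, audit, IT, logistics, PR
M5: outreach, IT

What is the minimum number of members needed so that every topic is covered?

M2, M3, M4 together cover {ethics, outreach, training, procurement, audit, IT, logistics, budget, PR} — every topic.
No 2 of the 5 members cover everything (all 10 pairs fall short), so 3 is minimum.

3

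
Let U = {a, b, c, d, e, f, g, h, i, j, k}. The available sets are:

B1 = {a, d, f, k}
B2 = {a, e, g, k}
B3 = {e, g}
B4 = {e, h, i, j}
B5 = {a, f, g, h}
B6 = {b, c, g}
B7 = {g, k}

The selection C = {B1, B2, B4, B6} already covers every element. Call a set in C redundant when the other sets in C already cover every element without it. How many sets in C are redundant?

Drop B1: d, f uncovered — not redundant.
Drop B2: the rest still cover every element — redundant.
Drop B4: h, i, j uncovered — not redundant.
Drop B6: b, c uncovered — not redundant.
1 redundant: B2.

1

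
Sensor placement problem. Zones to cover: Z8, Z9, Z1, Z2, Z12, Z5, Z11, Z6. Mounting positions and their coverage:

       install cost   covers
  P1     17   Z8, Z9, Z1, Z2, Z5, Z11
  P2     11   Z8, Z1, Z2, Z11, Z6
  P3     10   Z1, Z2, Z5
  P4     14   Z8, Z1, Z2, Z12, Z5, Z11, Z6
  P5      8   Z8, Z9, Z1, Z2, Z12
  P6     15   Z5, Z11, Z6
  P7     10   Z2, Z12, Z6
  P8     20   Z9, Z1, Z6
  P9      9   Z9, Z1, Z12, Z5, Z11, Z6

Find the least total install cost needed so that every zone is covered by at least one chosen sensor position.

17

P5, P9 cover every zone at install cost 8 + 9 = 17.
Any cover uses at least 2 sensor positions; among all covering selections none totals below 17.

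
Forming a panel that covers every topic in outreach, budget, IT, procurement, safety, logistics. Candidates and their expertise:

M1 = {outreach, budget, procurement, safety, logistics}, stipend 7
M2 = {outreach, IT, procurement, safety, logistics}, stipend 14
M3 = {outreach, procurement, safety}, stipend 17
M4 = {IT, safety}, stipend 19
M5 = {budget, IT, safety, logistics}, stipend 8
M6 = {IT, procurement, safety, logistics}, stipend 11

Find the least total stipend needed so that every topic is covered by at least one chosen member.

M1, M5 cover every topic at stipend 7 + 8 = 15.
Any cover uses at least 2 members; among all covering selections none totals below 15.

15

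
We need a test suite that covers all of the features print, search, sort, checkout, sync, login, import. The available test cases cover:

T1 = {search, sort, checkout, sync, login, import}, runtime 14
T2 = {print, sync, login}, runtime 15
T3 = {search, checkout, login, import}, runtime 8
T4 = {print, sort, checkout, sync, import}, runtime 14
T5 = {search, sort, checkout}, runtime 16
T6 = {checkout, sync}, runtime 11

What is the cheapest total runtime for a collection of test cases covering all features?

T3, T4 cover every feature at runtime 8 + 14 = 22.
Any cover uses at least 2 test cases; among all covering selections none totals below 22.

22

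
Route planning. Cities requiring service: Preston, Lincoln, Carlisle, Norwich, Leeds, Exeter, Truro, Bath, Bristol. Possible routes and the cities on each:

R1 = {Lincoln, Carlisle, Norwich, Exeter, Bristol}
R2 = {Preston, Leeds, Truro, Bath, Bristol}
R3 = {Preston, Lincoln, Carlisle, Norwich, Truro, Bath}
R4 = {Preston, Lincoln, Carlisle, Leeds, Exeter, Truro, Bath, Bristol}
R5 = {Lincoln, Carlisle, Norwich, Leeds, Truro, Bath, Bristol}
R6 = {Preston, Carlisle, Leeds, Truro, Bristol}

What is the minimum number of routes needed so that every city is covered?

2

R1, R2 together cover {Preston, Lincoln, Carlisle, Norwich, Leeds, Exeter, Truro, Bath, Bristol} — every city.
No single route contains all 9 cities, so 2 is optimal.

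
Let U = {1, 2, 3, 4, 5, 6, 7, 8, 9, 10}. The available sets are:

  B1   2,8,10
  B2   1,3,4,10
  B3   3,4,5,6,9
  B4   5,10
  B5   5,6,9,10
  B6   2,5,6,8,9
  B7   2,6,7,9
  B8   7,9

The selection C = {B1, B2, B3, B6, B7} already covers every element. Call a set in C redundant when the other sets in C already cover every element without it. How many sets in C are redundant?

3

Drop B1: the rest still cover every element — redundant.
Drop B2: 1 uncovered — not redundant.
Drop B3: the rest still cover every element — redundant.
Drop B6: the rest still cover every element — redundant.
Drop B7: 7 uncovered — not redundant.
3 redundant: B1, B3, B6.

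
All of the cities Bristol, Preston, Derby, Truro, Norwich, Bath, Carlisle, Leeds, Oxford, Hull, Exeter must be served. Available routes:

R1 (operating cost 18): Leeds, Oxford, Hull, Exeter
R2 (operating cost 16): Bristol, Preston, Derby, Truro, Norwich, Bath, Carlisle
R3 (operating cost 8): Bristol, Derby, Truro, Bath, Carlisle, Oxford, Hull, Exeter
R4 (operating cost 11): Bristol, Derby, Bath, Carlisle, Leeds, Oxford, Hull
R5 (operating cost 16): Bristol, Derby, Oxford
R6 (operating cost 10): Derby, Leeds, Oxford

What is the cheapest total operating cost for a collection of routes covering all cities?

R1, R2 cover every city at operating cost 18 + 16 = 34.
Any cover uses at least 2 routes; among all covering selections none totals below 34.

34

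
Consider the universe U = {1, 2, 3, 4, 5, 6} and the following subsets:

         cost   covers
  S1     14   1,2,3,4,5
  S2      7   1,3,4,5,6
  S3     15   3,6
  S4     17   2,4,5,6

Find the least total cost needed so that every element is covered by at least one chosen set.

21

S1, S2 cover every element at cost 14 + 7 = 21.
Any cover uses at least 2 sets; among all covering selections none totals below 21.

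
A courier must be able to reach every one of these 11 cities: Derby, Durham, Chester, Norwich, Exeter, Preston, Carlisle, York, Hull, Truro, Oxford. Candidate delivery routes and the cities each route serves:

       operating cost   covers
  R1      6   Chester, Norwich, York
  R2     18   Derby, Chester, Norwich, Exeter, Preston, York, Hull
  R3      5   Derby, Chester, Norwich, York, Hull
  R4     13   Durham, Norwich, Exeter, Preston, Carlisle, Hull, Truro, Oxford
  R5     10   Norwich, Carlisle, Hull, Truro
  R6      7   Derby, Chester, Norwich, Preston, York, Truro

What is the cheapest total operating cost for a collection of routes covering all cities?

R3, R4 cover every city at operating cost 5 + 13 = 18.
Any cover uses at least 2 routes; among all covering selections none totals below 18.

18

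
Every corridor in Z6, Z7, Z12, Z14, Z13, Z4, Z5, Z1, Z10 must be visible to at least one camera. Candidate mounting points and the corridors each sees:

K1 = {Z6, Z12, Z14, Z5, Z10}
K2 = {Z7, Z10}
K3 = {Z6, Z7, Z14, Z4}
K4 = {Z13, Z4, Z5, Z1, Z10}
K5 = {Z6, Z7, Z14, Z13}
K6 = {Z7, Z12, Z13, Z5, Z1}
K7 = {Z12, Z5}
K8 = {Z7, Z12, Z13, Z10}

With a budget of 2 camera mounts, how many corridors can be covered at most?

8

Choosing K1, K4 covers {Z6, Z12, Z14, Z13, Z4, Z5, Z1, Z10} — 8 corridors.
No choice of 2 camera mounts does better; here Z7 is left uncovered.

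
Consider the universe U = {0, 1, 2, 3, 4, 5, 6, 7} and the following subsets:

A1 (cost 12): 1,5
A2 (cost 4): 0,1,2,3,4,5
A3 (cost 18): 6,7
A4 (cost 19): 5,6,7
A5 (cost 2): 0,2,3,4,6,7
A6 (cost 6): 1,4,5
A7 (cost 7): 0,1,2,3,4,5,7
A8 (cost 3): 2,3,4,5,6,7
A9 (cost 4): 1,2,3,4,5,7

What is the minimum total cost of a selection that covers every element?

A2, A5 cover every element at cost 4 + 2 = 6.
Any cover uses at least 2 sets; among all covering selections none totals below 6.

6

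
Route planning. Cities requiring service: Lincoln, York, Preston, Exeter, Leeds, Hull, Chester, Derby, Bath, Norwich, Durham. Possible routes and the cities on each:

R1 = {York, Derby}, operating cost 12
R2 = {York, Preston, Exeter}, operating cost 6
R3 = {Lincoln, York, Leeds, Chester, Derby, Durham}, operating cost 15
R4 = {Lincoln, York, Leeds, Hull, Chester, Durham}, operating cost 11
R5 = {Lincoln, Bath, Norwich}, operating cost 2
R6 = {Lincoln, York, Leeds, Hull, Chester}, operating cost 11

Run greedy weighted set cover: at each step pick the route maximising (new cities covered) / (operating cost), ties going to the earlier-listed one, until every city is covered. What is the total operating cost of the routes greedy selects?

31

Pick 1: R5 adds 3 new (Lincoln, Bath, Norwich) at operating cost 2 (ratio 3/2).
Pick 2: R2 adds 3 new (York, Preston, Exeter) at operating cost 6 (ratio 3/6).
Pick 3: R4 adds 4 new (Leeds, Hull, Chester, Durham) at operating cost 11 (ratio 4/11).
Pick 4: R1 adds 1 new (Derby) at operating cost 12 (ratio 1/12).
Greedy total operating cost: 2 + 6 + 11 + 12 = 31.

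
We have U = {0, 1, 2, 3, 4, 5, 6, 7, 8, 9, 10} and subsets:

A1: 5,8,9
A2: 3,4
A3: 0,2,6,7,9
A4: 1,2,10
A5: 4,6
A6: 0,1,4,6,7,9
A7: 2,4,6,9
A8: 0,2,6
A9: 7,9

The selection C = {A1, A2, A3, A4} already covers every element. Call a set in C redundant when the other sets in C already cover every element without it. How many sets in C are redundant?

0

Drop A1: 5, 8 uncovered — not redundant.
Drop A2: 3, 4 uncovered — not redundant.
Drop A3: 0, 6, 7 uncovered — not redundant.
Drop A4: 1, 10 uncovered — not redundant.
None of the sets in C is redundant.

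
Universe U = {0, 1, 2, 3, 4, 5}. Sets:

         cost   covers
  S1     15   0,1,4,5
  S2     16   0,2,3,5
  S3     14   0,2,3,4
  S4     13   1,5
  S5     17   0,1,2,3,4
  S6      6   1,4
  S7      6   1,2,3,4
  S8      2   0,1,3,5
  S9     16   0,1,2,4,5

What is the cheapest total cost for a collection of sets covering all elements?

8

S7, S8 cover every element at cost 6 + 2 = 8.
Any cover uses at least 2 sets; among all covering selections none totals below 8.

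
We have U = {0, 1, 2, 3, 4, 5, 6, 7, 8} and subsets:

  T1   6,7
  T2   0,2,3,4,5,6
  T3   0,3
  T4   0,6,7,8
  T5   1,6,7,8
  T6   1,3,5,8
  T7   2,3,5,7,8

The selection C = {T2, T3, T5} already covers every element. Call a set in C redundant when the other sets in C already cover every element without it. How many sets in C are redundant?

1

Drop T2: 2, 4, 5 uncovered — not redundant.
Drop T3: the rest still cover every element — redundant.
Drop T5: 1, 7, 8 uncovered — not redundant.
1 redundant: T3.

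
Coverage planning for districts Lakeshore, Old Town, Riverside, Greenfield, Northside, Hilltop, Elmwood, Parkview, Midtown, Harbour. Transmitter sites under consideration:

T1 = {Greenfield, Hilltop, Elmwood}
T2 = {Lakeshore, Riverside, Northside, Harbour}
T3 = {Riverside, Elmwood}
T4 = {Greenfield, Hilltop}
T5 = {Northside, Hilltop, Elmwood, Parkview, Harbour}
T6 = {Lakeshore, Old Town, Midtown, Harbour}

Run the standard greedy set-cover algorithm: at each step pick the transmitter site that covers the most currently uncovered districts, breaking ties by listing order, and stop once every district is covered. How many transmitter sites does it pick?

4

Pick 1: T5 covers 5 new districts (Northside, Hilltop, Elmwood, Parkview, Harbour).
Pick 2: T6 covers 3 new districts (Lakeshore, Old Town, Midtown).
Pick 3: T1 covers 1 new districts (Greenfield).
Pick 4: T2 covers 1 new districts (Riverside).
Greedy uses 4 transmitter sites.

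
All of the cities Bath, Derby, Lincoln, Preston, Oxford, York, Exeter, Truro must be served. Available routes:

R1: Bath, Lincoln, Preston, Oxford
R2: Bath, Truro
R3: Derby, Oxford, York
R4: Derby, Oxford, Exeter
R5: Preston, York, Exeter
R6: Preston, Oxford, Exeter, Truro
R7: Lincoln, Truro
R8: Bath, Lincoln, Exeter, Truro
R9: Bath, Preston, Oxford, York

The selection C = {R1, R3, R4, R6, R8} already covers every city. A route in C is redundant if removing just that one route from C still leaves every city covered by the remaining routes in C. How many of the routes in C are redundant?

Drop R1: the rest still cover every city — redundant.
Drop R3: York uncovered — not redundant.
Drop R4: the rest still cover every city — redundant.
Drop R6: the rest still cover every city — redundant.
Drop R8: the rest still cover every city — redundant.
4 redundant: R1, R4, R6, R8.

4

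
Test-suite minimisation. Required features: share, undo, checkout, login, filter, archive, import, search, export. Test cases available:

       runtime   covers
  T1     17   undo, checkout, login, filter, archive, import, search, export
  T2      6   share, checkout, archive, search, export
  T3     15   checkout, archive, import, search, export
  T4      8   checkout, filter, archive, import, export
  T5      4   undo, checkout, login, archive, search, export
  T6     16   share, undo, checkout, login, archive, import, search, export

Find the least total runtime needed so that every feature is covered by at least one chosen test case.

18

T2, T4, T5 cover every feature at runtime 6 + 8 + 4 = 18.
Any cover uses at least 2 test cases; among all covering selections none totals below 18.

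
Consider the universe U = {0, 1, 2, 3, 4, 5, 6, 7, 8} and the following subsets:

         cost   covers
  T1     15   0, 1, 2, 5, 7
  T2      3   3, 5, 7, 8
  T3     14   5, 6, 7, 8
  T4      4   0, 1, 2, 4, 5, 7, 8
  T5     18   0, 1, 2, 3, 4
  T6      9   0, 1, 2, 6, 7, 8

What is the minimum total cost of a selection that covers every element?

T2, T4, T6 cover every element at cost 3 + 4 + 9 = 16.
Any cover uses at least 2 sets; among all covering selections none totals below 16.

16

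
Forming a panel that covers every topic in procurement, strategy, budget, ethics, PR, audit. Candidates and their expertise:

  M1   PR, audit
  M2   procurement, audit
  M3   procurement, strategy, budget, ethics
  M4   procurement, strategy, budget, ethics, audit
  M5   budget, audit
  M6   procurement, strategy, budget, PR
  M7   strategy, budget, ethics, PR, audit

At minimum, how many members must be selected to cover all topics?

2

M1, M3 together cover {procurement, strategy, budget, ethics, PR, audit} — every topic.
No single member contains all 6 topics, so 2 is optimal.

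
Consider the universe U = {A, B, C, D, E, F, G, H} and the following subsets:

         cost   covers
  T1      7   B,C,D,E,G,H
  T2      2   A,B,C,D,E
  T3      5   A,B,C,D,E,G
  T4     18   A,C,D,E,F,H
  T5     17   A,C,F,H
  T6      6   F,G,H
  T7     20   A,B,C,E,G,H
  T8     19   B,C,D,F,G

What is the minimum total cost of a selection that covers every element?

T2, T6 cover every element at cost 2 + 6 = 8.
Any cover uses at least 2 sets; among all covering selections none totals below 8.

8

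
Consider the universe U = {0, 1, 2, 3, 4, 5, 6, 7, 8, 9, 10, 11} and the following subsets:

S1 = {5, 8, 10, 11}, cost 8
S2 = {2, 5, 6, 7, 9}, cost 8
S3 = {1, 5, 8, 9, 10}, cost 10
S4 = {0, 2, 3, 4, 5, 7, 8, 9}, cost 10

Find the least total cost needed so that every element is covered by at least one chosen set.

S1, S2, S3, S4 cover every element at cost 8 + 8 + 10 + 10 = 36.
Any cover uses at least 4 sets; among all covering selections none totals below 36.

36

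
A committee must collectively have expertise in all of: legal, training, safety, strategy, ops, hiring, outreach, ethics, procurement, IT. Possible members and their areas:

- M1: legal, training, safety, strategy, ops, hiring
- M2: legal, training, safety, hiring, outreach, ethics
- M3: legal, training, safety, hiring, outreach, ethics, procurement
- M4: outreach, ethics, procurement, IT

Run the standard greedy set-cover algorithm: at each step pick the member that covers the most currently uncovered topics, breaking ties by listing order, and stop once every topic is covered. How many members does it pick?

3

Pick 1: M3 covers 7 new topics (legal, training, safety, hiring, outreach, ethics, procurement).
Pick 2: M1 covers 2 new topics (strategy, ops).
Pick 3: M4 covers 1 new topics (IT).
Greedy uses 3 members. (The true minimum is 2.)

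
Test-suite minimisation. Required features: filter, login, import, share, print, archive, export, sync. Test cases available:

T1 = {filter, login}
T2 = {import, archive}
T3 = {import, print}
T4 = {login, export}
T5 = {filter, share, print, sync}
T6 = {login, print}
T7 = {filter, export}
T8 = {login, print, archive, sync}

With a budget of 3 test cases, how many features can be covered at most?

8

Choosing T2, T4, T5 covers {filter, login, import, share, print, archive, export, sync} — 8 features.
That is all 8 features.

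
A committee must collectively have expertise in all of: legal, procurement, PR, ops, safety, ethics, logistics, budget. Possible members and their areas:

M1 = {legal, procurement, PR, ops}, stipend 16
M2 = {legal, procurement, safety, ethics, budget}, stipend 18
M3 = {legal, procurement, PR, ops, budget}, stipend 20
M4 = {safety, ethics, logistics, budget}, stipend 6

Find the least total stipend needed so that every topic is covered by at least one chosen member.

M1, M4 cover every topic at stipend 16 + 6 = 22.
Any cover uses at least 2 members; among all covering selections none totals below 22.

22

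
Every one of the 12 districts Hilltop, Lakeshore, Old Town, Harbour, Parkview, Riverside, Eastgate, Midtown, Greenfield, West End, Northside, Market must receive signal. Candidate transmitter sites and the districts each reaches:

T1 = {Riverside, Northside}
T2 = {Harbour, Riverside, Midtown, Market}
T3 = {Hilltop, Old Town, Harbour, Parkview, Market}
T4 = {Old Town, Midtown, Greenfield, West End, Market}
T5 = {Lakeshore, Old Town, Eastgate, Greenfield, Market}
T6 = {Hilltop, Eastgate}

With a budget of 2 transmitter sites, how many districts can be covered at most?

Choosing T2, T5 covers {Lakeshore, Old Town, Harbour, Riverside, Eastgate, Midtown, Greenfield, Market} — 8 districts.
No choice of 2 transmitter sites does better; here Hilltop, Parkview, West End, Northside are left uncovered.

8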